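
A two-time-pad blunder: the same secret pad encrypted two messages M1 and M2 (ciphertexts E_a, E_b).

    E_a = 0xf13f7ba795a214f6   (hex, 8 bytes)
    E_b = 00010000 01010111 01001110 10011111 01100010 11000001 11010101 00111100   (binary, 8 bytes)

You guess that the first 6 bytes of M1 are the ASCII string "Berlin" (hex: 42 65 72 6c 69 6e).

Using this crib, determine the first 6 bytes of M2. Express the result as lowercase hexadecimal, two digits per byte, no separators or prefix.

First, E_a ⊕ E_b = (M1 ⊕ K) ⊕ (M2 ⊕ K) = M1 ⊕ M2, so the key drops out. Then M2 = (M1 ⊕ M2) ⊕ M1 over the first 6 bytes.
byte 0: (f1 ⊕ 10) ⊕ 42 = e1 ⊕ 42 = a3
byte 1: (3f ⊕ 57) ⊕ 65 = 68 ⊕ 65 = 0d
byte 2: (7b ⊕ 4e) ⊕ 72 = 35 ⊕ 72 = 47
byte 3: (a7 ⊕ 9f) ⊕ 6c = 38 ⊕ 6c = 54
byte 4: (95 ⊕ 62) ⊕ 69 = f7 ⊕ 69 = 9e
byte 5: (a2 ⊕ c1) ⊕ 6e = 63 ⊕ 6e = 0d

a30d47549e0d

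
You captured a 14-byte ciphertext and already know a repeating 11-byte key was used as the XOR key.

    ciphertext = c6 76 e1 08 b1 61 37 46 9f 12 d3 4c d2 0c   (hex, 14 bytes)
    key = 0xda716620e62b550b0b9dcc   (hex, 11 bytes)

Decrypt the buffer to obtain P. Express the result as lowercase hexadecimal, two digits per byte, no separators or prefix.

1c078728574a624d948f1f96a36a

The 11-byte key repeats, so the effective keystream is da 71 66 20 e6 2b 55 0b 0b 9d cc da 71 66.
byte 0: 11000110 xor 11011010 = 00011100
byte 1: 01110110 xor 01110001 = 00000111
byte 2: 11100001 xor 01100110 = 10000111
byte 3: 00001000 xor 00100000 = 00101000
byte 4: 10110001 xor 11100110 = 01010111
byte 5: 01100001 xor 00101011 = 01001010
byte 6: 00110111 xor 01010101 = 01100010
byte 7: 01000110 xor 00001011 = 01001101
byte 8: 10011111 xor 00001011 = 10010100
byte 9: 00010010 xor 10011101 = 10001111
byte 10: 11010011 xor 11001100 = 00011111
byte 11: 01001100 xor 11011010 = 10010110
byte 12: 11010010 xor 01110001 = 10100011
byte 13: 00001100 xor 01100110 = 01101010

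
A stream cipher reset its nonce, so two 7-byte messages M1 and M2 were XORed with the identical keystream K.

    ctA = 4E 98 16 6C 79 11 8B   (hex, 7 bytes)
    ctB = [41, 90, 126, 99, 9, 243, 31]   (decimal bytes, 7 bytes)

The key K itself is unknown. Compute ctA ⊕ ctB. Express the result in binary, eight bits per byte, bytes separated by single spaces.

01100111 11000010 01101000 00001111 01110000 11100010 10010100

ctA ⊕ ctB = (M1 ⊕ K) ⊕ (M2 ⊕ K) = M1 ⊕ M2 — the shared key cancels under XOR.
4e ⊕ 29 = 67
98 ⊕ 5a = c2
16 ⊕ 7e = 68
6c ⊕ 63 = 0f
79 ⊕ 09 = 70
11 ⊕ f3 = e2
8b ⊕ 1f = 94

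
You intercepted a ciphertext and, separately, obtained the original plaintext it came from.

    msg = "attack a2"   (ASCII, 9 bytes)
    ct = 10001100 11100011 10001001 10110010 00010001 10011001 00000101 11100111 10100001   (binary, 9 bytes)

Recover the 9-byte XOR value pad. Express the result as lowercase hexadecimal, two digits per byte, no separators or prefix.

Since ct = msg ⊕ pad, XORing both sides with msg gives pad = msg ⊕ ct.
byte 0:  97 ⊕ 140 = 237
byte 1: 116 ⊕ 227 = 151
byte 2: 116 ⊕ 137 = 253
byte 3:  97 ⊕ 178 = 211
byte 4:  99 ⊕  17 = 114
byte 5: 107 ⊕ 153 = 242
byte 6:  32 ⊕   5 =  37
byte 7:  97 ⊕ 231 = 134
byte 8:  50 ⊕ 161 = 147

ed97fdd372f2258693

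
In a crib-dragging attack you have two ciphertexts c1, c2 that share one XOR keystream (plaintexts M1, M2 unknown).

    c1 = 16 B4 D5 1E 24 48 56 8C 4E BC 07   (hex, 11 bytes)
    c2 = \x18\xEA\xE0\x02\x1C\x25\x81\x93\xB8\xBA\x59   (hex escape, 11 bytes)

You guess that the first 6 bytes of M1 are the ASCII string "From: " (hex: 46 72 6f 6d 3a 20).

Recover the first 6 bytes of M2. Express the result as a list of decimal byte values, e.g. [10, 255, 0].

First, c1 ⊕ c2 = (M1 ⊕ K) ⊕ (M2 ⊕ K) = M1 ⊕ M2, so the key drops out. Then M2 = (M1 ⊕ M2) ⊕ M1 over the first 6 bytes.
byte 0: (16 xor 18) xor 46 = 0e xor 46 = 48
byte 1: (b4 xor ea) xor 72 = 5e xor 72 = 2c
byte 2: (d5 xor e0) xor 6f = 35 xor 6f = 5a
byte 3: (1e xor 02) xor 6d = 1c xor 6d = 71
byte 4: (24 xor 1c) xor 3a = 38 xor 3a = 02
byte 5: (48 xor 25) xor 20 = 6d xor 20 = 4d

[72, 44, 90, 113, 2, 77]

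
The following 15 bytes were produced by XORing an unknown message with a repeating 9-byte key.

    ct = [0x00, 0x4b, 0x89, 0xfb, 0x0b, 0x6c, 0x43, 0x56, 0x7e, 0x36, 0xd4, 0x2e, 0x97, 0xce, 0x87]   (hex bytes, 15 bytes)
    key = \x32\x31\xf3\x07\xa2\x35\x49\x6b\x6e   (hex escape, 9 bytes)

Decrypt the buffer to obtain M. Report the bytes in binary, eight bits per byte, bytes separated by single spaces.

The 9-byte key repeats, so the effective keystream is 32 31 f3 07 a2 35 49 6b 6e 32 31 f3 07 a2 35.
byte 0: 00000000 XOR 00110010 = 00110010
byte 1: 01001011 XOR 00110001 = 01111010
byte 2: 10001001 XOR 11110011 = 01111010
byte 3: 11111011 XOR 00000111 = 11111100
byte 4: 00001011 XOR 10100010 = 10101001
byte 5: 01101100 XOR 00110101 = 01011001
byte 6: 01000011 XOR 01001001 = 00001010
byte 7: 01010110 XOR 01101011 = 00111101
byte 8: 01111110 XOR 01101110 = 00010000
byte 9: 00110110 XOR 00110010 = 00000100
byte 10: 11010100 XOR 00110001 = 11100101
byte 11: 00101110 XOR 11110011 = 11011101
byte 12: 10010111 XOR 00000111 = 10010000
byte 13: 11001110 XOR 10100010 = 01101100
byte 14: 10000111 XOR 00110101 = 10110010

00110010 01111010 01111010 11111100 10101001 01011001 00001010 00111101 00010000 00000100 11100101 11011101 10010000 01101100 10110010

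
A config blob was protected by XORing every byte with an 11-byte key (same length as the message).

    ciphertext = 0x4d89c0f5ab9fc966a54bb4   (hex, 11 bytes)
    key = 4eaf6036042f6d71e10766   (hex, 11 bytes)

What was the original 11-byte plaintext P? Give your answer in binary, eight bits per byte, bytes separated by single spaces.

00000011 00100110 10100000 11000011 10101111 10110000 10100100 00010111 01000100 01001100 11010010

XOR is its own inverse, so applying the key byte-wise gives the result directly.
4d ^ 4e = 03
89 ^ af = 26
c0 ^ 60 = a0
f5 ^ 36 = c3
ab ^ 04 = af
9f ^ 2f = b0
c9 ^ 6d = a4
66 ^ 71 = 17
a5 ^ e1 = 44
4b ^ 07 = 4c
b4 ^ 66 = d2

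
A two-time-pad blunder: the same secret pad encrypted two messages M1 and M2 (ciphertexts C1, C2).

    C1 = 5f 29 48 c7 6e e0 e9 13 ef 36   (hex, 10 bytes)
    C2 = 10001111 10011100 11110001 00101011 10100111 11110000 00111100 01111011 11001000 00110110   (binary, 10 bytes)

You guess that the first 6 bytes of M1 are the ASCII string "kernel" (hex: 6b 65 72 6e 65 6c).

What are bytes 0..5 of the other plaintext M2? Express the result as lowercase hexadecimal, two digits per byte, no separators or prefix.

bbd0cb82ac7c

First, C1 ⊕ C2 = (M1 ⊕ K) ⊕ (M2 ⊕ K) = M1 ⊕ M2, so the key drops out. Then M2 = (M1 ⊕ M2) ⊕ M1 over the first 6 bytes.
byte 0: (5f ⊕ 8f) ⊕ 6b = d0 ⊕ 6b = bb
byte 1: (29 ⊕ 9c) ⊕ 65 = b5 ⊕ 65 = d0
byte 2: (48 ⊕ f1) ⊕ 72 = b9 ⊕ 72 = cb
byte 3: (c7 ⊕ 2b) ⊕ 6e = ec ⊕ 6e = 82
byte 4: (6e ⊕ a7) ⊕ 65 = c9 ⊕ 65 = ac
byte 5: (e0 ⊕ f0) ⊕ 6c = 10 ⊕ 6c = 7c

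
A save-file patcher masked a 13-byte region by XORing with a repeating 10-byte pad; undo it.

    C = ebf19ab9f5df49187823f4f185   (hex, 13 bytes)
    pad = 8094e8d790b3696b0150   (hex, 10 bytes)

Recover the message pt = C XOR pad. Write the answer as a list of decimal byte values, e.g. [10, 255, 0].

The 10-byte key repeats, so the effective keystream is 80 94 e8 d7 90 b3 69 6b 01 50 80 94 e8.
byte 0: 235 XOR 128 = 107
byte 1: 241 XOR 148 = 101
byte 2: 154 XOR 232 = 114
byte 3: 185 XOR 215 = 110
byte 4: 245 XOR 144 = 101
byte 5: 223 XOR 179 = 108
byte 6:  73 XOR 105 =  32
byte 7:  24 XOR 107 = 115
byte 8: 120 XOR   1 = 121
byte 9:  35 XOR  80 = 115
byte 10: 244 XOR 128 = 116
byte 11: 241 XOR 148 = 101
byte 12: 133 XOR 232 = 109

[107, 101, 114, 110, 101, 108, 32, 115, 121, 115, 116, 101, 109]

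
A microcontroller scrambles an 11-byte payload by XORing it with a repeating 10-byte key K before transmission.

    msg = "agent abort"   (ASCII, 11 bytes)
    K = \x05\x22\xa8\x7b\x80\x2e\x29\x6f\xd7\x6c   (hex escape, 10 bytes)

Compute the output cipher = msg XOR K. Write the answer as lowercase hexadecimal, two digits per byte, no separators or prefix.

6445cd15f40e480db81e71

The 10-byte key repeats, so the effective keystream is 05 22 a8 7b 80 2e 29 6f d7 6c 05.
byte 0: 61 ⊕ 05 = 64
byte 1: 67 ⊕ 22 = 45
byte 2: 65 ⊕ a8 = cd
byte 3: 6e ⊕ 7b = 15
byte 4: 74 ⊕ 80 = f4
byte 5: 20 ⊕ 2e = 0e
byte 6: 61 ⊕ 29 = 48
byte 7: 62 ⊕ 6f = 0d
byte 8: 6f ⊕ d7 = b8
byte 9: 72 ⊕ 6c = 1e
byte 10: 74 ⊕ 05 = 71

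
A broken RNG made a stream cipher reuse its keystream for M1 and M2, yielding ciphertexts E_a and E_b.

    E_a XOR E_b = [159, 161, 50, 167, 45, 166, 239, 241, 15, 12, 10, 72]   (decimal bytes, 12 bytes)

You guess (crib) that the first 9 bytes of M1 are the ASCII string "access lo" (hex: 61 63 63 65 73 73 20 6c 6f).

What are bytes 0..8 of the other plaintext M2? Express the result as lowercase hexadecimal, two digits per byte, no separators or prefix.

Since E_a ⊕ E_b = M1 ⊕ M2, XORing with the guessed M1 bytes yields the corresponding M2 bytes: M2 = (E_a ⊕ E_b) ⊕ M1.
byte 0: 9f ^ 61 = fe
byte 1: a1 ^ 63 = c2
byte 2: 32 ^ 63 = 51
byte 3: a7 ^ 65 = c2
byte 4: 2d ^ 73 = 5e
byte 5: a6 ^ 73 = d5
byte 6: ef ^ 20 = cf
byte 7: f1 ^ 6c = 9d
byte 8: 0f ^ 6f = 60

fec251c25ed5cf9d60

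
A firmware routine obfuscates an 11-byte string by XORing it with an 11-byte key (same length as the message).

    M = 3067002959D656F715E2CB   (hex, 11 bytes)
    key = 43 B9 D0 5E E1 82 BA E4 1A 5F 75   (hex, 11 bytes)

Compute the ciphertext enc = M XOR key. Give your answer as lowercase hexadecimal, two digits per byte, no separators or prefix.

byte 0: 00110000 ⊕ 01000011 = 01110011
byte 1: 01100111 ⊕ 10111001 = 11011110
byte 2: 00000000 ⊕ 11010000 = 11010000
byte 3: 00101001 ⊕ 01011110 = 01110111
byte 4: 01011001 ⊕ 11100001 = 10111000
byte 5: 11010110 ⊕ 10000010 = 01010100
byte 6: 01010110 ⊕ 10111010 = 11101100
byte 7: 11110111 ⊕ 11100100 = 00010011
byte 8: 00010101 ⊕ 00011010 = 00001111
byte 9: 11100010 ⊕ 01011111 = 10111101
byte 10: 11001011 ⊕ 01110101 = 10111110

73ded077b854ec130fbdbe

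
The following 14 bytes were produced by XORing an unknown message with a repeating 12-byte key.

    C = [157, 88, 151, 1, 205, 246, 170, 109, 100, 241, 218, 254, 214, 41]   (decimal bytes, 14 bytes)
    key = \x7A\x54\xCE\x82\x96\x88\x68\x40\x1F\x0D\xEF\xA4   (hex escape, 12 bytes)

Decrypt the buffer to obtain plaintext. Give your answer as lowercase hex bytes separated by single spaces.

e7 0c 59 83 5b 7e c2 2d 7b fc 35 5a ac 7d

The 12-byte key repeats, so the effective keystream is 7a 54 ce 82 96 88 68 40 1f 0d ef a4 7a 54.
byte 0: 9d ^ 7a = e7
byte 1: 58 ^ 54 = 0c
byte 2: 97 ^ ce = 59
byte 3: 01 ^ 82 = 83
byte 4: cd ^ 96 = 5b
byte 5: f6 ^ 88 = 7e
byte 6: aa ^ 68 = c2
byte 7: 6d ^ 40 = 2d
byte 8: 64 ^ 1f = 7b
byte 9: f1 ^ 0d = fc
byte 10: da ^ ef = 35
byte 11: fe ^ a4 = 5a
byte 12: d6 ^ 7a = ac
byte 13: 29 ^ 54 = 7d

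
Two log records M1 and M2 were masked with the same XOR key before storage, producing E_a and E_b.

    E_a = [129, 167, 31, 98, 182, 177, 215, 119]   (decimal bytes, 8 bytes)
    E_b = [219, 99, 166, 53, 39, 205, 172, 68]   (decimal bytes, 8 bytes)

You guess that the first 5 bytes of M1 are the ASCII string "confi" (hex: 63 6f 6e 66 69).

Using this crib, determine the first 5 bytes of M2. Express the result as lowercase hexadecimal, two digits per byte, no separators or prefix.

First, E_a ⊕ E_b = (M1 ⊕ K) ⊕ (M2 ⊕ K) = M1 ⊕ M2, so the key drops out. Then M2 = (M1 ⊕ M2) ⊕ M1 over the first 5 bytes.
byte 0: (81 XOR db) XOR 63 = 5a XOR 63 = 39
byte 1: (a7 XOR 63) XOR 6f = c4 XOR 6f = ab
byte 2: (1f XOR a6) XOR 6e = b9 XOR 6e = d7
byte 3: (62 XOR 35) XOR 66 = 57 XOR 66 = 31
byte 4: (b6 XOR 27) XOR 69 = 91 XOR 69 = f8

39abd731f8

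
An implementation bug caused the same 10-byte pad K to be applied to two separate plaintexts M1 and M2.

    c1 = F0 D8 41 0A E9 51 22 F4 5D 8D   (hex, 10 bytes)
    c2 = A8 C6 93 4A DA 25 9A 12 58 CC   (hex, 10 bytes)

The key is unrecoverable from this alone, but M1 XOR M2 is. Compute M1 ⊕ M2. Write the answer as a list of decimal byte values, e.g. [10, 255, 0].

[88, 30, 210, 64, 51, 116, 184, 230, 5, 65]

c1 ⊕ c2 = (M1 ⊕ K) ⊕ (M2 ⊕ K) = M1 ⊕ M2 — the shared key cancels under XOR.
240 ^ 168 =  88
216 ^ 198 =  30
 65 ^ 147 = 210
 10 ^  74 =  64
233 ^ 218 =  51
 81 ^  37 = 116
 34 ^ 154 = 184
244 ^  18 = 230
 93 ^  88 =   5
141 ^ 204 =  65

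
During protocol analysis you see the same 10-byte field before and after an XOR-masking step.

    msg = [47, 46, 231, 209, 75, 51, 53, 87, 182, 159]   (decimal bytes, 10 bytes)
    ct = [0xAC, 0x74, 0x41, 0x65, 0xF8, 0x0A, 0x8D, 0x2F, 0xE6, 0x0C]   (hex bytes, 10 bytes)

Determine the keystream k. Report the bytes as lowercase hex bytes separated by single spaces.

Since ct = msg ⊕ k, XORing both sides with msg gives k = msg ⊕ ct.
byte 0: 2f XOR ac = 83
byte 1: 2e XOR 74 = 5a
byte 2: e7 XOR 41 = a6
byte 3: d1 XOR 65 = b4
byte 4: 4b XOR f8 = b3
byte 5: 33 XOR 0a = 39
byte 6: 35 XOR 8d = b8
byte 7: 57 XOR 2f = 78
byte 8: b6 XOR e6 = 50
byte 9: 9f XOR 0c = 93

83 5a a6 b4 b3 39 b8 78 50 93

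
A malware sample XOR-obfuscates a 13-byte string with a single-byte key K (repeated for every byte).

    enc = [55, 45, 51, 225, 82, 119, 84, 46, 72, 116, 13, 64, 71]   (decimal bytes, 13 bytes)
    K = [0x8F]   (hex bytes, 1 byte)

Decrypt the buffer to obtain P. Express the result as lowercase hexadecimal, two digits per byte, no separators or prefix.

The 1-byte key repeats, so the effective keystream is 8f 8f 8f 8f 8f 8f 8f 8f 8f 8f 8f 8f 8f.
byte 0: 00110111 xor 10001111 = 10111000
byte 1: 00101101 xor 10001111 = 10100010
byte 2: 00110011 xor 10001111 = 10111100
byte 3: 11100001 xor 10001111 = 01101110
byte 4: 01010010 xor 10001111 = 11011101
byte 5: 01110111 xor 10001111 = 11111000
byte 6: 01010100 xor 10001111 = 11011011
byte 7: 00101110 xor 10001111 = 10100001
byte 8: 01001000 xor 10001111 = 11000111
byte 9: 01110100 xor 10001111 = 11111011
byte 10: 00001101 xor 10001111 = 10000010
byte 11: 01000000 xor 10001111 = 11001111
byte 12: 01000111 xor 10001111 = 11001000

b8a2bc6eddf8dba1c7fb82cfc8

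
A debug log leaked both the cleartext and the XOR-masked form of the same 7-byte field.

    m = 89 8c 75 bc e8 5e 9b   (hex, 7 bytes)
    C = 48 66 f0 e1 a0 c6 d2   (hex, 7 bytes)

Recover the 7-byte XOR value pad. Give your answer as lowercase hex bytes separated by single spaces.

c1 ea 85 5d 48 98 49

Since C = m ⊕ pad, XORing both sides with m gives pad = m ⊕ C.
byte 0: 10001001 ^ 01001000 = 11000001
byte 1: 10001100 ^ 01100110 = 11101010
byte 2: 01110101 ^ 11110000 = 10000101
byte 3: 10111100 ^ 11100001 = 01011101
byte 4: 11101000 ^ 10100000 = 01001000
byte 5: 01011110 ^ 11000110 = 10011000
byte 6: 10011011 ^ 11010010 = 01001001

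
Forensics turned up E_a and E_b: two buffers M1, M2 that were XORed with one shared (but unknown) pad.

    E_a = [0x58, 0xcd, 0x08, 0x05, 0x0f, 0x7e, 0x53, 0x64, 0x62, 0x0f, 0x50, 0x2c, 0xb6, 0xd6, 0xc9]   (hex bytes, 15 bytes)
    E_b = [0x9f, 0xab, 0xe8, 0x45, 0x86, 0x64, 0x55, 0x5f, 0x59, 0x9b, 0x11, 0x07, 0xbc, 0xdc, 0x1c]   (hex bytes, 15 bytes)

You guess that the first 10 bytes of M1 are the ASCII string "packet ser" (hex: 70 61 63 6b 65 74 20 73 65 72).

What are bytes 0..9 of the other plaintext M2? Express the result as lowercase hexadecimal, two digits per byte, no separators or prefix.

b707832bec6e26485ee6

First, E_a ⊕ E_b = (M1 ⊕ K) ⊕ (M2 ⊕ K) = M1 ⊕ M2, so the key drops out. Then M2 = (M1 ⊕ M2) ⊕ M1 over the first 10 bytes.
byte 0: (58 xor 9f) xor 70 = c7 xor 70 = b7
byte 1: (cd xor ab) xor 61 = 66 xor 61 = 07
byte 2: (08 xor e8) xor 63 = e0 xor 63 = 83
byte 3: (05 xor 45) xor 6b = 40 xor 6b = 2b
byte 4: (0f xor 86) xor 65 = 89 xor 65 = ec
byte 5: (7e xor 64) xor 74 = 1a xor 74 = 6e
byte 6: (53 xor 55) xor 20 = 06 xor 20 = 26
byte 7: (64 xor 5f) xor 73 = 3b xor 73 = 48
byte 8: (62 xor 59) xor 65 = 3b xor 65 = 5e
byte 9: (0f xor 9b) xor 72 = 94 xor 72 = e6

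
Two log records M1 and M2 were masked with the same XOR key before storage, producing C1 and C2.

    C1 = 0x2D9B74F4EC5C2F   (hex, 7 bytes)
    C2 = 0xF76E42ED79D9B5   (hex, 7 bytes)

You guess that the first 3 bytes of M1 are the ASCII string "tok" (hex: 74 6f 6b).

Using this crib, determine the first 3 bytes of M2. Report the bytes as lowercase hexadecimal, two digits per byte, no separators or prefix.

First, C1 ⊕ C2 = (M1 ⊕ K) ⊕ (M2 ⊕ K) = M1 ⊕ M2, so the key drops out. Then M2 = (M1 ⊕ M2) ⊕ M1 over the first 3 bytes.
byte 0: (2d XOR f7) XOR 74 = da XOR 74 = ae
byte 1: (9b XOR 6e) XOR 6f = f5 XOR 6f = 9a
byte 2: (74 XOR 42) XOR 6b = 36 XOR 6b = 5d

ae9a5d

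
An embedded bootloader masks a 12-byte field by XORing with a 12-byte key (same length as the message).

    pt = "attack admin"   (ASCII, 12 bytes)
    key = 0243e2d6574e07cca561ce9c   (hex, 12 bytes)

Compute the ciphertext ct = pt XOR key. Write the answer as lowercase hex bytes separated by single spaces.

XOR is its own inverse, so applying the key byte-wise gives the result directly.
61 xor 02 = 63
74 xor 43 = 37
74 xor e2 = 96
61 xor d6 = b7
63 xor 57 = 34
6b xor 4e = 25
20 xor 07 = 27
61 xor cc = ad
64 xor a5 = c1
6d xor 61 = 0c
69 xor ce = a7
6e xor 9c = f2

63 37 96 b7 34 25 27 ad c1 0c a7 f2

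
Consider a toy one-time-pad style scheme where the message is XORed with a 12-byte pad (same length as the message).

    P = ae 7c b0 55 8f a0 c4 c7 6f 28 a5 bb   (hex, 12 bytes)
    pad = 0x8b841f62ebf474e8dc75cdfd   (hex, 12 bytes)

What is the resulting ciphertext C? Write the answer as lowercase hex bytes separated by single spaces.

byte 0: ae ^ 8b = 25
byte 1: 7c ^ 84 = f8
byte 2: b0 ^ 1f = af
byte 3: 55 ^ 62 = 37
byte 4: 8f ^ eb = 64
byte 5: a0 ^ f4 = 54
byte 6: c4 ^ 74 = b0
byte 7: c7 ^ e8 = 2f
byte 8: 6f ^ dc = b3
byte 9: 28 ^ 75 = 5d
byte 10: a5 ^ cd = 68
byte 11: bb ^ fd = 46

25 f8 af 37 64 54 b0 2f b3 5d 68 46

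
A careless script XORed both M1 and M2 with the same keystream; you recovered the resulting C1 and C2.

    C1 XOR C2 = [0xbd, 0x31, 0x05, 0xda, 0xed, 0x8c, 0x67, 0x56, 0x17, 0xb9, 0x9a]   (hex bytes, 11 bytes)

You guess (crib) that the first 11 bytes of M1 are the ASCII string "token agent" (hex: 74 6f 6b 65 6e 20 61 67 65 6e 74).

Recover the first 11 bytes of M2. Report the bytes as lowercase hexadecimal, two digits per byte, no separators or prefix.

c95e6ebf83ac063172d7ee

Since C1 ⊕ C2 = M1 ⊕ M2, XORing with the guessed M1 bytes yields the corresponding M2 bytes: M2 = (C1 ⊕ C2) ⊕ M1.
bd ^ 74 = c9
31 ^ 6f = 5e
05 ^ 6b = 6e
da ^ 65 = bf
ed ^ 6e = 83
8c ^ 20 = ac
67 ^ 61 = 06
56 ^ 67 = 31
17 ^ 65 = 72
b9 ^ 6e = d7
9a ^ 74 = ee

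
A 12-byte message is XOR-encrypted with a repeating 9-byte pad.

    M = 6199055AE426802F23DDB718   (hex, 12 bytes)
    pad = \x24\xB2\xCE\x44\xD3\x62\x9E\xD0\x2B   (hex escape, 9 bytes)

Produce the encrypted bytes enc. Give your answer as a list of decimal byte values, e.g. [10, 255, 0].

[69, 43, 203, 30, 55, 68, 30, 255, 8, 249, 5, 214]

The 9-byte key repeats, so the effective keystream is 24 b2 ce 44 d3 62 9e d0 2b 24 b2 ce.
byte 0: 01100001 xor 00100100 = 01000101
byte 1: 10011001 xor 10110010 = 00101011
byte 2: 00000101 xor 11001110 = 11001011
byte 3: 01011010 xor 01000100 = 00011110
byte 4: 11100100 xor 11010011 = 00110111
byte 5: 00100110 xor 01100010 = 01000100
byte 6: 10000000 xor 10011110 = 00011110
byte 7: 00101111 xor 11010000 = 11111111
byte 8: 00100011 xor 00101011 = 00001000
byte 9: 11011101 xor 00100100 = 11111001
byte 10: 10110111 xor 10110010 = 00000101
byte 11: 00011000 xor 11001110 = 11010110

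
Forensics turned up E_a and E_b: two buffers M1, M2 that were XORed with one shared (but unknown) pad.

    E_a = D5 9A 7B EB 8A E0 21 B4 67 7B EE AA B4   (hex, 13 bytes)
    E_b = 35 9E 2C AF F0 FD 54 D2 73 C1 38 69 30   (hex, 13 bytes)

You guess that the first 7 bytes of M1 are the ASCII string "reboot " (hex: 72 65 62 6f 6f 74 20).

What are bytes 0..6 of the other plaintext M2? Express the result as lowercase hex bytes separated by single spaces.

First, E_a ⊕ E_b = (M1 ⊕ K) ⊕ (M2 ⊕ K) = M1 ⊕ M2, so the key drops out. Then M2 = (M1 ⊕ M2) ⊕ M1 over the first 7 bytes.
byte 0: (d5 ⊕ 35) ⊕ 72 = e0 ⊕ 72 = 92
byte 1: (9a ⊕ 9e) ⊕ 65 = 04 ⊕ 65 = 61
byte 2: (7b ⊕ 2c) ⊕ 62 = 57 ⊕ 62 = 35
byte 3: (eb ⊕ af) ⊕ 6f = 44 ⊕ 6f = 2b
byte 4: (8a ⊕ f0) ⊕ 6f = 7a ⊕ 6f = 15
byte 5: (e0 ⊕ fd) ⊕ 74 = 1d ⊕ 74 = 69
byte 6: (21 ⊕ 54) ⊕ 20 = 75 ⊕ 20 = 55

92 61 35 2b 15 69 55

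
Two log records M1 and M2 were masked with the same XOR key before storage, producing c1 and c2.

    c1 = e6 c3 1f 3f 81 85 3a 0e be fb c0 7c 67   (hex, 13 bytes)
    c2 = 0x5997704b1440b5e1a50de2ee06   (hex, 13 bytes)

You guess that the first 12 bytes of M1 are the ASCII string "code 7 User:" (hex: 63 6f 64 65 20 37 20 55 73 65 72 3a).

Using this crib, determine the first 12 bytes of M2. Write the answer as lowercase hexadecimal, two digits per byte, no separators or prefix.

dc3b0b11b5f2afba689350a8

First, c1 ⊕ c2 = (M1 ⊕ K) ⊕ (M2 ⊕ K) = M1 ⊕ M2, so the key drops out. Then M2 = (M1 ⊕ M2) ⊕ M1 over the first 12 bytes.
byte 0: (e6 xor 59) xor 63 = bf xor 63 = dc
byte 1: (c3 xor 97) xor 6f = 54 xor 6f = 3b
byte 2: (1f xor 70) xor 64 = 6f xor 64 = 0b
byte 3: (3f xor 4b) xor 65 = 74 xor 65 = 11
byte 4: (81 xor 14) xor 20 = 95 xor 20 = b5
byte 5: (85 xor 40) xor 37 = c5 xor 37 = f2
byte 6: (3a xor b5) xor 20 = 8f xor 20 = af
byte 7: (0e xor e1) xor 55 = ef xor 55 = ba
byte 8: (be xor a5) xor 73 = 1b xor 73 = 68
byte 9: (fb xor 0d) xor 65 = f6 xor 65 = 93
byte 10: (c0 xor e2) xor 72 = 22 xor 72 = 50
byte 11: (7c xor ee) xor 3a = 92 xor 3a = a8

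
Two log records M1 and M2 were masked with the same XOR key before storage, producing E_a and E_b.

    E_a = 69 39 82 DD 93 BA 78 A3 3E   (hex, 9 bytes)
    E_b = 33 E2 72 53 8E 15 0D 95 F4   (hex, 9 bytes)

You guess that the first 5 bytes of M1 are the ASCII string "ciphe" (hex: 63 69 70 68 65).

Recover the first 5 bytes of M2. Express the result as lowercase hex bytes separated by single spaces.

39 b2 80 e6 78

First, E_a ⊕ E_b = (M1 ⊕ K) ⊕ (M2 ⊕ K) = M1 ⊕ M2, so the key drops out. Then M2 = (M1 ⊕ M2) ⊕ M1 over the first 5 bytes.
byte 0: (69 ^ 33) ^ 63 = 5a ^ 63 = 39
byte 1: (39 ^ e2) ^ 69 = db ^ 69 = b2
byte 2: (82 ^ 72) ^ 70 = f0 ^ 70 = 80
byte 3: (dd ^ 53) ^ 68 = 8e ^ 68 = e6
byte 4: (93 ^ 8e) ^ 65 = 1d ^ 65 = 78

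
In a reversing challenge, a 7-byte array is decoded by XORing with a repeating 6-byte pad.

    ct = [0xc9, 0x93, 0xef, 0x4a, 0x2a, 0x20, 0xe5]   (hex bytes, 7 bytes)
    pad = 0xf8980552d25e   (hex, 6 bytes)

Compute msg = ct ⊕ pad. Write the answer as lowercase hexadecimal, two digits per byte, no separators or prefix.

The 6-byte key repeats, so the effective keystream is f8 98 05 52 d2 5e f8.
byte 0: c9 ^ f8 = 31
byte 1: 93 ^ 98 = 0b
byte 2: ef ^ 05 = ea
byte 3: 4a ^ 52 = 18
byte 4: 2a ^ d2 = f8
byte 5: 20 ^ 5e = 7e
byte 6: e5 ^ f8 = 1d

310bea18f87e1d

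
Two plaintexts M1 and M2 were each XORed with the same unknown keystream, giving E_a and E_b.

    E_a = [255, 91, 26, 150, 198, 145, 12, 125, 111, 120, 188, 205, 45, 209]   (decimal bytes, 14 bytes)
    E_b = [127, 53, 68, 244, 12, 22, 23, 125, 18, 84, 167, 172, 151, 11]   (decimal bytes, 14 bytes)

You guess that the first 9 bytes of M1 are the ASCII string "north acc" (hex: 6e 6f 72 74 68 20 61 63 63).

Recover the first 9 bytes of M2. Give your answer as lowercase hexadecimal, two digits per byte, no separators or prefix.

ee012c16a2a77a631e

First, E_a ⊕ E_b = (M1 ⊕ K) ⊕ (M2 ⊕ K) = M1 ⊕ M2, so the key drops out. Then M2 = (M1 ⊕ M2) ⊕ M1 over the first 9 bytes.
byte 0: (ff xor 7f) xor 6e = 80 xor 6e = ee
byte 1: (5b xor 35) xor 6f = 6e xor 6f = 01
byte 2: (1a xor 44) xor 72 = 5e xor 72 = 2c
byte 3: (96 xor f4) xor 74 = 62 xor 74 = 16
byte 4: (c6 xor 0c) xor 68 = ca xor 68 = a2
byte 5: (91 xor 16) xor 20 = 87 xor 20 = a7
byte 6: (0c xor 17) xor 61 = 1b xor 61 = 7a
byte 7: (7d xor 7d) xor 63 = 00 xor 63 = 63
byte 8: (6f xor 12) xor 63 = 7d xor 63 = 1e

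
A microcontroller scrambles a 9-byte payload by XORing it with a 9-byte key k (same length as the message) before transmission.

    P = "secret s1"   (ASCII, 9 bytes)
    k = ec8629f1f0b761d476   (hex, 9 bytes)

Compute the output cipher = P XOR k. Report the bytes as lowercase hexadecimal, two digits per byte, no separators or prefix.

9fe34a8395c341a747

XOR is its own inverse, so applying the key byte-wise gives the result directly.
73 XOR ec = 9f
65 XOR 86 = e3
63 XOR 29 = 4a
72 XOR f1 = 83
65 XOR f0 = 95
74 XOR b7 = c3
20 XOR 61 = 41
73 XOR d4 = a7
31 XOR 76 = 47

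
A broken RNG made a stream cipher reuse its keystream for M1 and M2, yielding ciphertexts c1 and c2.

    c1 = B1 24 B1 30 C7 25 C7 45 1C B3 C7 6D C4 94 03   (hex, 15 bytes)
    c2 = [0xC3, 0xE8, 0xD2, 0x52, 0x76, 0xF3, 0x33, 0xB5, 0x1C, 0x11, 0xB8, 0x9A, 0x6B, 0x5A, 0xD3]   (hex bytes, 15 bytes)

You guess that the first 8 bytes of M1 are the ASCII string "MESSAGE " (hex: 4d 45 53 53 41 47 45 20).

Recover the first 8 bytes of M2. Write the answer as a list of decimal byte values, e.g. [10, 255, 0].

[63, 137, 48, 49, 240, 145, 177, 208]

First, c1 ⊕ c2 = (M1 ⊕ K) ⊕ (M2 ⊕ K) = M1 ⊕ M2, so the key drops out. Then M2 = (M1 ⊕ M2) ⊕ M1 over the first 8 bytes.
byte 0: (b1 ⊕ c3) ⊕ 4d = 72 ⊕ 4d = 3f
byte 1: (24 ⊕ e8) ⊕ 45 = cc ⊕ 45 = 89
byte 2: (b1 ⊕ d2) ⊕ 53 = 63 ⊕ 53 = 30
byte 3: (30 ⊕ 52) ⊕ 53 = 62 ⊕ 53 = 31
byte 4: (c7 ⊕ 76) ⊕ 41 = b1 ⊕ 41 = f0
byte 5: (25 ⊕ f3) ⊕ 47 = d6 ⊕ 47 = 91
byte 6: (c7 ⊕ 33) ⊕ 45 = f4 ⊕ 45 = b1
byte 7: (45 ⊕ b5) ⊕ 20 = f0 ⊕ 20 = d0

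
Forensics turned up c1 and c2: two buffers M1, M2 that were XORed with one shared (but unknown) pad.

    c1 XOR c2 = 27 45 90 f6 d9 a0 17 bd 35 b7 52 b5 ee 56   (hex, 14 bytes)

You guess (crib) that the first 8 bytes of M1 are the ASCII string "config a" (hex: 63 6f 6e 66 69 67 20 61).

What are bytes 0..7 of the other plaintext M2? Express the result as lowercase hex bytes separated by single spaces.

44 2a fe 90 b0 c7 37 dc

Since c1 ⊕ c2 = M1 ⊕ M2, XORing with the guessed M1 bytes yields the corresponding M2 bytes: M2 = (c1 ⊕ c2) ⊕ M1.
byte 0: 27 xor 63 = 44
byte 1: 45 xor 6f = 2a
byte 2: 90 xor 6e = fe
byte 3: f6 xor 66 = 90
byte 4: d9 xor 69 = b0
byte 5: a0 xor 67 = c7
byte 6: 17 xor 20 = 37
byte 7: bd xor 61 = dc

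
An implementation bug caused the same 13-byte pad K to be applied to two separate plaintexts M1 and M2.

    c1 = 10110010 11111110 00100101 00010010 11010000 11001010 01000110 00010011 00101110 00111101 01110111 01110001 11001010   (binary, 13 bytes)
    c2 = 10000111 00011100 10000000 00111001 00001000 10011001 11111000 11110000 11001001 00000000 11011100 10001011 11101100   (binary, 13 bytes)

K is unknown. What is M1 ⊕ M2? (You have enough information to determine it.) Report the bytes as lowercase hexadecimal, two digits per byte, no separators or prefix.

c1 ⊕ c2 = (M1 ⊕ K) ⊕ (M2 ⊕ K) = M1 ⊕ M2 — the shared key cancels under XOR.
178 XOR 135 =  53
254 XOR  28 = 226
 37 XOR 128 = 165
 18 XOR  57 =  43
208 XOR   8 = 216
202 XOR 153 =  83
 70 XOR 248 = 190
 19 XOR 240 = 227
 46 XOR 201 = 231
 61 XOR   0 =  61
119 XOR 220 = 171
113 XOR 139 = 250
202 XOR 236 =  38

35e2a52bd853bee3e73dabfa26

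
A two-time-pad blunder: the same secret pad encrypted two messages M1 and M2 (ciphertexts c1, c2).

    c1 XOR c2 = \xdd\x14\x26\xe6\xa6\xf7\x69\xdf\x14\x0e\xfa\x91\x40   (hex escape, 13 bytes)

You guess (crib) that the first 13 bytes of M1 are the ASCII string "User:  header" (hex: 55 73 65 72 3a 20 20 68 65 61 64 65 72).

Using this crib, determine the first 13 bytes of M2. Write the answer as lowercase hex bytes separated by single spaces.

Since c1 ⊕ c2 = M1 ⊕ M2, XORing with the guessed M1 bytes yields the corresponding M2 bytes: M2 = (c1 ⊕ c2) ⊕ M1.
byte 0: dd ^ 55 = 88
byte 1: 14 ^ 73 = 67
byte 2: 26 ^ 65 = 43
byte 3: e6 ^ 72 = 94
byte 4: a6 ^ 3a = 9c
byte 5: f7 ^ 20 = d7
byte 6: 69 ^ 20 = 49
byte 7: df ^ 68 = b7
byte 8: 14 ^ 65 = 71
byte 9: 0e ^ 61 = 6f
byte 10: fa ^ 64 = 9e
byte 11: 91 ^ 65 = f4
byte 12: 40 ^ 72 = 32

88 67 43 94 9c d7 49 b7 71 6f 9e f4 32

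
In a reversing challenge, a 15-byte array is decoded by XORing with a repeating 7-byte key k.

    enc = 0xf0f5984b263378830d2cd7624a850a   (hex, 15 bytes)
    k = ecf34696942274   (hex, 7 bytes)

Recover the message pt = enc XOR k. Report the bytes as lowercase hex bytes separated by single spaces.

The 7-byte key repeats, so the effective keystream is ec f3 46 96 94 22 74 ec f3 46 96 94 22 74 ec.
byte 0: 11110000 XOR 11101100 = 00011100
byte 1: 11110101 XOR 11110011 = 00000110
byte 2: 10011000 XOR 01000110 = 11011110
byte 3: 01001011 XOR 10010110 = 11011101
byte 4: 00100110 XOR 10010100 = 10110010
byte 5: 00110011 XOR 00100010 = 00010001
byte 6: 01111000 XOR 01110100 = 00001100
byte 7: 10000011 XOR 11101100 = 01101111
byte 8: 00001101 XOR 11110011 = 11111110
byte 9: 00101100 XOR 01000110 = 01101010
byte 10: 11010111 XOR 10010110 = 01000001
byte 11: 01100010 XOR 10010100 = 11110110
byte 12: 01001010 XOR 00100010 = 01101000
byte 13: 10000101 XOR 01110100 = 11110001
byte 14: 00001010 XOR 11101100 = 11100110

1c 06 de dd b2 11 0c 6f fe 6a 41 f6 68 f1 e6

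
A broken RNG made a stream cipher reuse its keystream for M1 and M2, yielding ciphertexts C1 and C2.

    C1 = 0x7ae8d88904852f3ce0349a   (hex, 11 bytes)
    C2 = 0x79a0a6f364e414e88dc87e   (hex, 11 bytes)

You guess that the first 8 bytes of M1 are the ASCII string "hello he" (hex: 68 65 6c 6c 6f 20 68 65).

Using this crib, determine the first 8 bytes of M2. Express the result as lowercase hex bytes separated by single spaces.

First, C1 ⊕ C2 = (M1 ⊕ K) ⊕ (M2 ⊕ K) = M1 ⊕ M2, so the key drops out. Then M2 = (M1 ⊕ M2) ⊕ M1 over the first 8 bytes.
byte 0: (7a ^ 79) ^ 68 = 03 ^ 68 = 6b
byte 1: (e8 ^ a0) ^ 65 = 48 ^ 65 = 2d
byte 2: (d8 ^ a6) ^ 6c = 7e ^ 6c = 12
byte 3: (89 ^ f3) ^ 6c = 7a ^ 6c = 16
byte 4: (04 ^ 64) ^ 6f = 60 ^ 6f = 0f
byte 5: (85 ^ e4) ^ 20 = 61 ^ 20 = 41
byte 6: (2f ^ 14) ^ 68 = 3b ^ 68 = 53
byte 7: (3c ^ e8) ^ 65 = d4 ^ 65 = b1

6b 2d 12 16 0f 41 53 b1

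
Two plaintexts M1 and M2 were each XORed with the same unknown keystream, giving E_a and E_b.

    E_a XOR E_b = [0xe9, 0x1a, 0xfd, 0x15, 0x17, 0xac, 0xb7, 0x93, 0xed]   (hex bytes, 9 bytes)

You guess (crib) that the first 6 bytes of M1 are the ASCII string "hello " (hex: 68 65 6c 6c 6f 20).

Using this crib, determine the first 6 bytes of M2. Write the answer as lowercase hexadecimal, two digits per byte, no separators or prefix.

Since E_a ⊕ E_b = M1 ⊕ M2, XORing with the guessed M1 bytes yields the corresponding M2 bytes: M2 = (E_a ⊕ E_b) ⊕ M1.
byte 0: e9 ^ 68 = 81
byte 1: 1a ^ 65 = 7f
byte 2: fd ^ 6c = 91
byte 3: 15 ^ 6c = 79
byte 4: 17 ^ 6f = 78
byte 5: ac ^ 20 = 8c

817f9179788c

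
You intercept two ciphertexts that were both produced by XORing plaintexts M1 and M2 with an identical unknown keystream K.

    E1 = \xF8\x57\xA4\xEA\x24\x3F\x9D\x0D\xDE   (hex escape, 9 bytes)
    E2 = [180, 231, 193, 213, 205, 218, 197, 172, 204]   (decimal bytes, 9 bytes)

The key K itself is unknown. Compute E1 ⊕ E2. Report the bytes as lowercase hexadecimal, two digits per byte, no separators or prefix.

4cb0653fe9e558a112

E1 ⊕ E2 = (M1 ⊕ K) ⊕ (M2 ⊕ K) = M1 ⊕ M2 — the shared key cancels under XOR.
f8 ^ b4 = 4c
57 ^ e7 = b0
a4 ^ c1 = 65
ea ^ d5 = 3f
24 ^ cd = e9
3f ^ da = e5
9d ^ c5 = 58
0d ^ ac = a1
de ^ cc = 12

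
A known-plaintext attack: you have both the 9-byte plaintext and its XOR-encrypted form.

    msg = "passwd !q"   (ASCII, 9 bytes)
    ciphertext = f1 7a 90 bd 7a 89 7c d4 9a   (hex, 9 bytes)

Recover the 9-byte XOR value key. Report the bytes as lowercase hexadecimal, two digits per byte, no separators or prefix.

Since ciphertext = msg ⊕ key, XORing both sides with msg gives key = msg ⊕ ciphertext.
70 ⊕ f1 = 81
61 ⊕ 7a = 1b
73 ⊕ 90 = e3
73 ⊕ bd = ce
77 ⊕ 7a = 0d
64 ⊕ 89 = ed
20 ⊕ 7c = 5c
21 ⊕ d4 = f5
71 ⊕ 9a = eb

811be3ce0ded5cf5eb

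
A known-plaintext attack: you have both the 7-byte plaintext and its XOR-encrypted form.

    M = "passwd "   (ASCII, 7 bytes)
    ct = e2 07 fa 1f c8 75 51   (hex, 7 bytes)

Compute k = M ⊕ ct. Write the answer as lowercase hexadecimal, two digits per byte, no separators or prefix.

9266896cbf1171

Since ct = M ⊕ k, XORing both sides with M gives k = M ⊕ ct.
70 xor e2 = 92
61 xor 07 = 66
73 xor fa = 89
73 xor 1f = 6c
77 xor c8 = bf
64 xor 75 = 11
20 xor 51 = 71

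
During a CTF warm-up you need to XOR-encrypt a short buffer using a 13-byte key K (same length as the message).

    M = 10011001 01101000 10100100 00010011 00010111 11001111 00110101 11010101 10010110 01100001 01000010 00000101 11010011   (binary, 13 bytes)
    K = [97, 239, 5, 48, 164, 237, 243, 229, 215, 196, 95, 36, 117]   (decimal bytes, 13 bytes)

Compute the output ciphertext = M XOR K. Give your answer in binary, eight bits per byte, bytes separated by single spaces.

11111000 10000111 10100001 00100011 10110011 00100010 11000110 00110000 01000001 10100101 00011101 00100001 10100110

XOR is its own inverse, so applying the key byte-wise gives the result directly.
byte 0: 99 xor 61 = f8
byte 1: 68 xor ef = 87
byte 2: a4 xor 05 = a1
byte 3: 13 xor 30 = 23
byte 4: 17 xor a4 = b3
byte 5: cf xor ed = 22
byte 6: 35 xor f3 = c6
byte 7: d5 xor e5 = 30
byte 8: 96 xor d7 = 41
byte 9: 61 xor c4 = a5
byte 10: 42 xor 5f = 1d
byte 11: 05 xor 24 = 21
byte 12: d3 xor 75 = a6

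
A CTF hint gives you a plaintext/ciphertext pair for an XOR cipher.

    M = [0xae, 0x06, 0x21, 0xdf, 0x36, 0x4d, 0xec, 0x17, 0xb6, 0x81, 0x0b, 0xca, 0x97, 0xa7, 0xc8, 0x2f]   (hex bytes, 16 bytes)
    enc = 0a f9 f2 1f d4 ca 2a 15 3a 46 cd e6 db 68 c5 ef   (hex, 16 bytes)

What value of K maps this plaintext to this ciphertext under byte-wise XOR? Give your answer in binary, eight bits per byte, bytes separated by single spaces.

10100100 11111111 11010011 11000000 11100010 10000111 11000110 00000010 10001100 11000111 11000110 00101100 01001100 11001111 00001101 11000000

Since enc = M ⊕ K, XORing both sides with M gives K = M ⊕ enc.
ae ^ 0a = a4
06 ^ f9 = ff
21 ^ f2 = d3
df ^ 1f = c0
36 ^ d4 = e2
4d ^ ca = 87
ec ^ 2a = c6
17 ^ 15 = 02
b6 ^ 3a = 8c
81 ^ 46 = c7
0b ^ cd = c6
ca ^ e6 = 2c
97 ^ db = 4c
a7 ^ 68 = cf
c8 ^ c5 = 0d
2f ^ ef = c0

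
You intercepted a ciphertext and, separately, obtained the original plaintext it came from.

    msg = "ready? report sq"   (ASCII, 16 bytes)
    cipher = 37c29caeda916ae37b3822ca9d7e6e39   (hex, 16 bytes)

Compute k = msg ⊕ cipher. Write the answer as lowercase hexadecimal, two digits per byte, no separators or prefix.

45a7fdcaa3ae4a911e484db8e95e1d48

Since cipher = msg ⊕ k, XORing both sides with msg gives k = msg ⊕ cipher.
byte 0: 72 ^ 37 = 45
byte 1: 65 ^ c2 = a7
byte 2: 61 ^ 9c = fd
byte 3: 64 ^ ae = ca
byte 4: 79 ^ da = a3
byte 5: 3f ^ 91 = ae
byte 6: 20 ^ 6a = 4a
byte 7: 72 ^ e3 = 91
byte 8: 65 ^ 7b = 1e
byte 9: 70 ^ 38 = 48
byte 10: 6f ^ 22 = 4d
byte 11: 72 ^ ca = b8
byte 12: 74 ^ 9d = e9
byte 13: 20 ^ 7e = 5e
byte 14: 73 ^ 6e = 1d
byte 15: 71 ^ 39 = 48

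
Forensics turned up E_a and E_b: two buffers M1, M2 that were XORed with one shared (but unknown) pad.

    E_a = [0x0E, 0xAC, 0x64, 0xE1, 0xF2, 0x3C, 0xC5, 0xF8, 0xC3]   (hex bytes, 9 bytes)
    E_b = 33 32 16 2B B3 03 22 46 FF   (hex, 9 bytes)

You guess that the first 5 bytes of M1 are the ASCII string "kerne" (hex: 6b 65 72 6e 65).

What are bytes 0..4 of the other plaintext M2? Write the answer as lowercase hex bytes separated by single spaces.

First, E_a ⊕ E_b = (M1 ⊕ K) ⊕ (M2 ⊕ K) = M1 ⊕ M2, so the key drops out. Then M2 = (M1 ⊕ M2) ⊕ M1 over the first 5 bytes.
byte 0: (0e xor 33) xor 6b = 3d xor 6b = 56
byte 1: (ac xor 32) xor 65 = 9e xor 65 = fb
byte 2: (64 xor 16) xor 72 = 72 xor 72 = 00
byte 3: (e1 xor 2b) xor 6e = ca xor 6e = a4
byte 4: (f2 xor b3) xor 65 = 41 xor 65 = 24

56 fb 00 a4 24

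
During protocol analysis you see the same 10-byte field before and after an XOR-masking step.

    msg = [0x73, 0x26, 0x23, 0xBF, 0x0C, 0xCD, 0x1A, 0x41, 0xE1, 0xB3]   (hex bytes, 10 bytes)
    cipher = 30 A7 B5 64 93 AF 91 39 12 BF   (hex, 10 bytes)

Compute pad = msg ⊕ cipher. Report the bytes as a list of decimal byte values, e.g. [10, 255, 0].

Since cipher = msg ⊕ pad, XORing both sides with msg gives pad = msg ⊕ cipher.
73 ⊕ 30 = 43
26 ⊕ a7 = 81
23 ⊕ b5 = 96
bf ⊕ 64 = db
0c ⊕ 93 = 9f
cd ⊕ af = 62
1a ⊕ 91 = 8b
41 ⊕ 39 = 78
e1 ⊕ 12 = f3
b3 ⊕ bf = 0c

[67, 129, 150, 219, 159, 98, 139, 120, 243, 12]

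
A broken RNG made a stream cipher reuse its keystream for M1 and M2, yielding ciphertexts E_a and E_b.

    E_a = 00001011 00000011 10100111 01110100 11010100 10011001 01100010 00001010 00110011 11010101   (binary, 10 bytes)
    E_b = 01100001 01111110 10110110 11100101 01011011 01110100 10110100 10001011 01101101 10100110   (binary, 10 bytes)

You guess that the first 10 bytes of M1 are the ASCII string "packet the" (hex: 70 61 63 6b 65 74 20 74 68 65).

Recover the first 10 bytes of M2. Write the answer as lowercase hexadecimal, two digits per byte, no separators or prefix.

First, E_a ⊕ E_b = (M1 ⊕ K) ⊕ (M2 ⊕ K) = M1 ⊕ M2, so the key drops out. Then M2 = (M1 ⊕ M2) ⊕ M1 over the first 10 bytes.
byte 0: (0b ^ 61) ^ 70 = 6a ^ 70 = 1a
byte 1: (03 ^ 7e) ^ 61 = 7d ^ 61 = 1c
byte 2: (a7 ^ b6) ^ 63 = 11 ^ 63 = 72
byte 3: (74 ^ e5) ^ 6b = 91 ^ 6b = fa
byte 4: (d4 ^ 5b) ^ 65 = 8f ^ 65 = ea
byte 5: (99 ^ 74) ^ 74 = ed ^ 74 = 99
byte 6: (62 ^ b4) ^ 20 = d6 ^ 20 = f6
byte 7: (0a ^ 8b) ^ 74 = 81 ^ 74 = f5
byte 8: (33 ^ 6d) ^ 68 = 5e ^ 68 = 36
byte 9: (d5 ^ a6) ^ 65 = 73 ^ 65 = 16

1a1c72faea99f6f53616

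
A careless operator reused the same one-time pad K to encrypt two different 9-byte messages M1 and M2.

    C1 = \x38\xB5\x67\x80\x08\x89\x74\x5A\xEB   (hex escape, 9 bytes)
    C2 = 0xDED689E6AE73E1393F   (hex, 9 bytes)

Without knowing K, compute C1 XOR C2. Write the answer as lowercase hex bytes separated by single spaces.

e6 63 ee 66 a6 fa 95 63 d4

C1 ⊕ C2 = (M1 ⊕ K) ⊕ (M2 ⊕ K) = M1 ⊕ M2 — the shared key cancels under XOR.
byte 0:  56 ^ 222 = 230
byte 1: 181 ^ 214 =  99
byte 2: 103 ^ 137 = 238
byte 3: 128 ^ 230 = 102
byte 4:   8 ^ 174 = 166
byte 5: 137 ^ 115 = 250
byte 6: 116 ^ 225 = 149
byte 7:  90 ^  57 =  99
byte 8: 235 ^  63 = 212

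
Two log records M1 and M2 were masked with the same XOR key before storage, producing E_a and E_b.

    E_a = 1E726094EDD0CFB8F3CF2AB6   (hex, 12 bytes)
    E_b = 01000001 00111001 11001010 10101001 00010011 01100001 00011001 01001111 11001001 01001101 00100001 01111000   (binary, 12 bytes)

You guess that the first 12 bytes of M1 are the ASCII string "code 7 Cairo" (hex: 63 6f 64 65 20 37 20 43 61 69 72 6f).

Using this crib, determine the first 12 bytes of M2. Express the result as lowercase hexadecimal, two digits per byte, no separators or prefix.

First, E_a ⊕ E_b = (M1 ⊕ K) ⊕ (M2 ⊕ K) = M1 ⊕ M2, so the key drops out. Then M2 = (M1 ⊕ M2) ⊕ M1 over the first 12 bytes.
byte 0: (1e ^ 41) ^ 63 = 5f ^ 63 = 3c
byte 1: (72 ^ 39) ^ 6f = 4b ^ 6f = 24
byte 2: (60 ^ ca) ^ 64 = aa ^ 64 = ce
byte 3: (94 ^ a9) ^ 65 = 3d ^ 65 = 58
byte 4: (ed ^ 13) ^ 20 = fe ^ 20 = de
byte 5: (d0 ^ 61) ^ 37 = b1 ^ 37 = 86
byte 6: (cf ^ 19) ^ 20 = d6 ^ 20 = f6
byte 7: (b8 ^ 4f) ^ 43 = f7 ^ 43 = b4
byte 8: (f3 ^ c9) ^ 61 = 3a ^ 61 = 5b
byte 9: (cf ^ 4d) ^ 69 = 82 ^ 69 = eb
byte 10: (2a ^ 21) ^ 72 = 0b ^ 72 = 79
byte 11: (b6 ^ 78) ^ 6f = ce ^ 6f = a1

3c24ce58de86f6b45beb79a1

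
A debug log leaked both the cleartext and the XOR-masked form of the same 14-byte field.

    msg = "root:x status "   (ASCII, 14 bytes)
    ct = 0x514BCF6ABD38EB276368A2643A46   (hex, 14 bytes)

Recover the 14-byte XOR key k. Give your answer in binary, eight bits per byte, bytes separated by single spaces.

Since ct = msg ⊕ k, XORing both sides with msg gives k = msg ⊕ ct.
byte 0: 72 XOR 51 = 23
byte 1: 6f XOR 4b = 24
byte 2: 6f XOR cf = a0
byte 3: 74 XOR 6a = 1e
byte 4: 3a XOR bd = 87
byte 5: 78 XOR 38 = 40
byte 6: 20 XOR eb = cb
byte 7: 73 XOR 27 = 54
byte 8: 74 XOR 63 = 17
byte 9: 61 XOR 68 = 09
byte 10: 74 XOR a2 = d6
byte 11: 75 XOR 64 = 11
byte 12: 73 XOR 3a = 49
byte 13: 20 XOR 46 = 66

00100011 00100100 10100000 00011110 10000111 01000000 11001011 01010100 00010111 00001001 11010110 00010001 01001001 01100110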